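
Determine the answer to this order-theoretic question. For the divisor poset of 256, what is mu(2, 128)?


In a divisor lattice, mu(a,b) = mu(b/a) where mu is the classical Mobius function.
b/a = 128/2 = 64
Prime factorization of 64: primes [2]
64 is not squarefree, so mu(64) = 0


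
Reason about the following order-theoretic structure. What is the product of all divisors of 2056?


Divisors of 2056: [1, 2, 4, 8, 257, 514, 1028, 2056]
Product = n^(d(n)/2) = 2056^(8/2)
Product = 17868678762496


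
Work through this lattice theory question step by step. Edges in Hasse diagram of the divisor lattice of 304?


A cover relation a -< b holds when a < b with no c strictly between.
Cover relations:
  1 -< 2
  1 -< 19
  2 -< 4
  2 -< 38
  4 -< 8
  4 -< 76
  8 -< 16
  8 -< 152
  ...5 more
Total: 13


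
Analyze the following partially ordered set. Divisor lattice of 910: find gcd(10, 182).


In a divisor lattice, meet = gcd (greatest common divisor).
By Euclidean algorithm or factoring: gcd(10,182) = 2


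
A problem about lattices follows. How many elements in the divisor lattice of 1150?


Divisors of 1150: [1, 2, 5, 10, 23, 25, 46, 50, 115, 230, 575, 1150]
Count: 12


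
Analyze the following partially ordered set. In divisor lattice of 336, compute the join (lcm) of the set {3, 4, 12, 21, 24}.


In a divisor lattice, join = lcm (least common multiple).
Compute lcm iteratively: start with first element, then lcm(current, next).
Elements: [3, 4, 12, 21, 24]
lcm(3,4) = 12
lcm(12,12) = 12
lcm(12,21) = 84
lcm(84,24) = 168
Final lcm = 168


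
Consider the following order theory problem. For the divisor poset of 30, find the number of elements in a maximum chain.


A chain is a totally ordered subset; we count the number of elements in a maximum chain.
Compute, for each element x, the size of the longest chain ending at x:
  1: 1
  2: 2
  3: 2
  5: 2
  6: 3
  10: 3
  ...
A maximum chain: 1 < 2 < 6 < 30
Number of elements in the longest chain: 4


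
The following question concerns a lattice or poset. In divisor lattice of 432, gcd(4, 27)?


Meet=gcd.
gcd(4,27)=1


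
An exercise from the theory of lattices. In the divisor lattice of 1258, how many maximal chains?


A maximal chain goes from the minimum element to a maximal element via cover relations.
Counting all min-to-max paths in the cover graph.
Total maximal chains: 6


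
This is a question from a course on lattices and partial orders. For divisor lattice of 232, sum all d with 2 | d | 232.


Interval [2,232] in divisors of 232: [2, 4, 8, 58, 116, 232]
Sum = 420


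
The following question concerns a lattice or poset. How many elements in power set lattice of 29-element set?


Power set = 2^n.
2^29 = 536870912


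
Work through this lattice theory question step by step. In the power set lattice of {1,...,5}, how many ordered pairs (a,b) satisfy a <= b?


The order relation is {(a,b) : a <= b}, reflexive so it includes (a,a).
Examples: ({},{}), ({},{1,2}), ({},{1,2,3}), ({},{1,2,3,4}), ({},{1,2,3,4,5}), ...
Total ordered pairs: 243


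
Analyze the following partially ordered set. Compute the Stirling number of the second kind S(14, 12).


S(n,k) = k*S(n-1,k) + S(n-1,k-1).
S(13,12) = 78, S(13,11) = 2431
S(14,12) = 12*78 + 2431 = 936 + 2431
S(14,12) = 3367


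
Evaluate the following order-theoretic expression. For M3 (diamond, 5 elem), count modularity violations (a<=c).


Modular law: if a <= c then a v (b ^ c) = (a v b) ^ c.
Check all triples (a,b,c) with a <= c among 5 elements.
This lattice is modular (diamonds M_m and their chain-products are modular).
Total violating triples: 0


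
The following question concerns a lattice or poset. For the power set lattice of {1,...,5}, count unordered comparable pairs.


A comparable pair {a,b} has a < b or b < a in the order.
Count unordered pairs where one element is strictly below the other.
Examples: {{},{1}}, {{},{2}}, {{},{3}}, {{},{4}}, ...
Total comparable pairs: 211


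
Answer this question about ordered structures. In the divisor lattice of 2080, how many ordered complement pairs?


Complement pair (a,b): a meet b = bottom, a join b = top.
Here: gcd(a,b)=1 and lcm(a,b)=2080, i.e. a*b=2080 with a,b coprime.
Pairs found: (1,2080), (5,416), (13,160), (32,65), ... (4 more)
Total ordered pairs: 8


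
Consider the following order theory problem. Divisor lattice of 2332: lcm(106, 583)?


Join=lcm.
gcd(106,583)=53
lcm=1166


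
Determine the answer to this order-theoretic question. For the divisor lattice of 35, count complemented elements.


An element a is complemented if some b has a meet b = bottom, a join b = top.
a is complemented iff gcd(a, n/a)=1, i.e. a is a unitary divisor of 35.
Complemented elements: 1, 5, 7, 35
Count: 4


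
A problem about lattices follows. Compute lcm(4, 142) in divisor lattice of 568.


In a divisor lattice, join = lcm (least common multiple).
gcd(4,142) = 2
lcm(4,142) = 4*142/gcd = 568/2 = 284


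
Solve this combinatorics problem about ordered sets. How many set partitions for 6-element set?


B(n) = number of set partitions of an n-element set.
B(n) satisfies the recurrence: B(n+1) = sum_k C(n,k)*B(k).
B(6) = 203


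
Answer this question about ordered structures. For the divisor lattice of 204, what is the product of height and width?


Height = length of longest chain minus 1; width = size of largest antichain.
A maximum chain: 1 | 17 | 51 | 102 | 204  (height 4).
A maximum antichain: {4, 6, 34, 51}  (width 4).
Product = 4 * 4 = 16


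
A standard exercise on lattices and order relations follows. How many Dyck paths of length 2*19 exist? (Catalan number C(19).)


C(n) = C(2n, n) / (n+1).
C(38, 19) = 35345263800
C(19) = 35345263800 / 20 = 1767263190


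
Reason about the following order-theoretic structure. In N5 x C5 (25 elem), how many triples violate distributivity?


Distributive law: a ^ (b v c) = (a ^ b) v (a ^ c).
Check all 25^3 = 15625 ordered triples (a,b,c).
  e.g. a=(b,0), b=(a,0), c=(c,0): lhs=(b,0) != rhs=(a,0)
  e.g. a=(b,0), b=(a,0), c=(c,1): lhs=(b,0) != rhs=(a,0)
Total violating triples: 250


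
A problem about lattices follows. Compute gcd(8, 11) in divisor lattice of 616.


In a divisor lattice, meet = gcd (greatest common divisor).
By Euclidean algorithm or factoring: gcd(8,11) = 1


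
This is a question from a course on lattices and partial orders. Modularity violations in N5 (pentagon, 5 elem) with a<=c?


Modular law: if a <= c then a v (b ^ c) = (a v b) ^ c.
Check all triples (a,b,c) with a <= c among 5 elements.
  e.g. a=a, b=c, c=b: lhs=a != rhs=b
Total violating triples: 1


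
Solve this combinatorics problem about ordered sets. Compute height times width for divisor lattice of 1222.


Height = length of longest chain minus 1; width = size of largest antichain.
A maximum chain: 1 | 47 | 611 | 1222  (height 3).
A maximum antichain: {2, 13, 47}  (width 3).
Product = 3 * 3 = 9


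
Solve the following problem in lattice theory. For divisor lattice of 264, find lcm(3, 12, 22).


In a divisor lattice, join = lcm (least common multiple).
Compute lcm iteratively: start with first element, then lcm(current, next).
Elements: [3, 12, 22]
lcm(3,12) = 12
lcm(12,22) = 132
Final lcm = 132


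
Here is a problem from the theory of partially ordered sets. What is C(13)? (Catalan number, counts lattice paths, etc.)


C(n) = C(2n, n) / (n+1).
C(26, 13) = 10400600
C(13) = 10400600 / 14 = 742900


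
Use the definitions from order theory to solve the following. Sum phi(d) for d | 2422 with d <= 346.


Divisors of 2422 up to 346: [1, 2, 7, 14, 173, 346]
phi values: [1, 1, 6, 6, 172, 172]
Sum = 358


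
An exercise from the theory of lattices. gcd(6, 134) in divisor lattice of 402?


Meet=gcd.
gcd(6,134)=2


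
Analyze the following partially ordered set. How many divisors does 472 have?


Divisors of 472: [1, 2, 4, 8, 59, 118, 236, 472]
Count: 8


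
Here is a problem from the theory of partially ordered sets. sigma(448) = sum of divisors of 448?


sigma(n) = sum of divisors.
Divisors of 448: [1, 2, 4, 7, 8, 14, 16, 28, 32, 56, 64, 112, 224, 448]
Sum = 1016


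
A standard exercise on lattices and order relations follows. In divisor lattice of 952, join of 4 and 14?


In a divisor lattice, join = lcm (least common multiple).
gcd(4,14) = 2
lcm(4,14) = 4*14/gcd = 56/2 = 28


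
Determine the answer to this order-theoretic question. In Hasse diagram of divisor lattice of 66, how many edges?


A cover relation a -< b holds when a < b with no c strictly between.
Cover relations:
  1 -< 2
  1 -< 3
  1 -< 11
  2 -< 6
  2 -< 22
  3 -< 6
  3 -< 33
  6 -< 66
  ...4 more
Total: 12


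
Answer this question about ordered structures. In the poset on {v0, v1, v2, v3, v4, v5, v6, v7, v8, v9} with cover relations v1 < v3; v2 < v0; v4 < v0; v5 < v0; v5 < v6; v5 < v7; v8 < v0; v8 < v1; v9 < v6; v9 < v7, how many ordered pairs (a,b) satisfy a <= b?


The order relation is {(a,b) : a <= b}, reflexive so it includes (a,a).
Examples: (v0,v0), (v1,v1), (v1,v3), (v2,v0), (v2,v2), ...
Total ordered pairs: 21


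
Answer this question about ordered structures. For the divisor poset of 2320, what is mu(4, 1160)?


In a divisor lattice, mu(a,b) = mu(b/a) where mu is the classical Mobius function.
b/a = 1160/4 = 290
Prime factorization of 290: primes [2, 5, 29]
290 is squarefree with 3 prime factor(s), so mu(290) = (-1)^3 = -1


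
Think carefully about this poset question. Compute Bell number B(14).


B(n) = number of set partitions of an n-element set.
B(n) satisfies the recurrence: B(n+1) = sum_k C(n,k)*B(k).
B(14) = 190899322


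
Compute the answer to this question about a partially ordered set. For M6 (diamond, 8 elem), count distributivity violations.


Distributive law: a ^ (b v c) = (a ^ b) v (a ^ c).
Check all 8^3 = 512 ordered triples (a,b,c).
  e.g. a=a1, b=a2, c=a3: lhs=a1 != rhs=0
  e.g. a=a1, b=a2, c=a4: lhs=a1 != rhs=0
Total violating triples: 120


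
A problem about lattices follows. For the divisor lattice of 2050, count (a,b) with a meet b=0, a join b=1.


Complement pair (a,b): a meet b = bottom, a join b = top.
Here: gcd(a,b)=1 and lcm(a,b)=2050, i.e. a*b=2050 with a,b coprime.
Pairs found: (1,2050), (2,1025), (25,82), (41,50), ... (4 more)
Total ordered pairs: 8


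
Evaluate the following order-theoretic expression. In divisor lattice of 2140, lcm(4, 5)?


Join=lcm.
gcd(4,5)=1
lcm=20


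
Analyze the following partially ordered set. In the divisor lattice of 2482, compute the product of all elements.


Divisors of 2482: [1, 2, 17, 34, 73, 146, 1241, 2482]
Product = n^(d(n)/2) = 2482^(8/2)
Product = 37949591784976


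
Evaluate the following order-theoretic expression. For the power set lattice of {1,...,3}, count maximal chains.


A maximal chain goes from the minimum element to a maximal element via cover relations.
Counting all min-to-max paths in the cover graph.
Total maximal chains: 6


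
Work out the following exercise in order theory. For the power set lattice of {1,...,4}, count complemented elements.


An element a is complemented if some b has a meet b = bottom, a join b = top.
every subset A has complement S\A, so all elements are complemented.
Complemented elements: {}, {1}, {2}, {3}, {4}, {1,2}, ... (10 more)
Count: 16


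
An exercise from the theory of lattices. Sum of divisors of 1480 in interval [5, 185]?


Interval [5,185] in divisors of 1480: [5, 185]
Sum = 190


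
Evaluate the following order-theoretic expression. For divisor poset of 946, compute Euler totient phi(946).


phi(n) = n * prod_{p|n} (1 - 1/p).
Prime divisors of 946: [2, 11, 43]
phi(946) = 946 * (1 - 1/2) * (1 - 1/11) * (1 - 1/43)
phi(946) = 420


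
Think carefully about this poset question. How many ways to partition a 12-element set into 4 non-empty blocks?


S(n,k) = k*S(n-1,k) + S(n-1,k-1).
S(11,4) = 145750, S(11,3) = 28501
S(12,4) = 4*145750 + 28501 = 583000 + 28501
S(12,4) = 611501


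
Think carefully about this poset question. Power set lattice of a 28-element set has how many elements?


Power set = 2^n.
2^28 = 268435456


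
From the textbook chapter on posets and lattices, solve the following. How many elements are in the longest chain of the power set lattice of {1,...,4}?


A chain is a totally ordered subset; we count the number of elements in a maximum chain.
Compute, for each element x, the size of the longest chain ending at x:
  {}: 1
  {1}: 2
  {2}: 2
  {3}: 2
  {4}: 2
  {1,2}: 3
  ...
A maximum chain: {} < {1} < {1,2} < {1,2,3} < {1,2,3,4}
Number of elements in the longest chain: 5


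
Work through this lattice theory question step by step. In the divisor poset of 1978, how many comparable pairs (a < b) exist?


A comparable pair {a,b} has a < b or b < a in the order.
Count unordered pairs where one element is strictly below the other.
Examples: {1,2}, {1,23}, {1,43}, {1,46}, ...
Total comparable pairs: 19


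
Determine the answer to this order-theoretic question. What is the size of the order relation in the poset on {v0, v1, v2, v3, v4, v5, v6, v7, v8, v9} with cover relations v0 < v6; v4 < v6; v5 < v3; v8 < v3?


The order relation is {(a,b) : a <= b}, reflexive so it includes (a,a).
Examples: (v0,v0), (v0,v6), (v1,v1), (v2,v2), (v3,v3), ...
Total ordered pairs: 14


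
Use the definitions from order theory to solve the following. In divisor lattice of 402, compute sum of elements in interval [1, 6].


Interval [1,6] in divisors of 402: [1, 2, 3, 6]
Sum = 12


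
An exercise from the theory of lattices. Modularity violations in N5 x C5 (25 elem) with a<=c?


Modular law: if a <= c then a v (b ^ c) = (a v b) ^ c.
Check all triples (a,b,c) with a <= c among 25 elements.
  e.g. a=(a,0), b=(c,0), c=(b,0): lhs=(a,0) != rhs=(b,0)
  e.g. a=(a,0), b=(c,1), c=(b,0): lhs=(a,0) != rhs=(b,0)
Total violating triples: 75


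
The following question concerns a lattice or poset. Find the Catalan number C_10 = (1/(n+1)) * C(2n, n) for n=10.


C(n) = C(2n, n) / (n+1).
C(20, 10) = 184756
C(10) = 184756 / 11 = 16796


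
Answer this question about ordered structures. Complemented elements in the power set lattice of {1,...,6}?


An element a is complemented if some b has a meet b = bottom, a join b = top.
every subset A has complement S\A, so all elements are complemented.
Complemented elements: {}, {1}, {2}, {3}, {4}, {5}, ... (58 more)
Count: 64


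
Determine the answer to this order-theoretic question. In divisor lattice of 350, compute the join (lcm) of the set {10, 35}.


In a divisor lattice, join = lcm (least common multiple).
Compute lcm iteratively: start with first element, then lcm(current, next).
Elements: [10, 35]
lcm(10,35) = 70
Final lcm = 70


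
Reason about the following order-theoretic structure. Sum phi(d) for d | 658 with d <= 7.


Divisors of 658 up to 7: [1, 2, 7]
phi values: [1, 1, 6]
Sum = 8


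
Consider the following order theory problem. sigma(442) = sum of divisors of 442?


sigma(n) = sum of divisors.
Divisors of 442: [1, 2, 13, 17, 26, 34, 221, 442]
Sum = 756


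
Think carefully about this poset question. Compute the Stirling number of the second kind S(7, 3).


S(n,k) = k*S(n-1,k) + S(n-1,k-1).
S(6,3) = 90, S(6,2) = 31
S(7,3) = 3*90 + 31 = 270 + 31
S(7,3) = 301


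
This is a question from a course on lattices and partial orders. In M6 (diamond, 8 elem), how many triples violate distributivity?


Distributive law: a ^ (b v c) = (a ^ b) v (a ^ c).
Check all 8^3 = 512 ordered triples (a,b,c).
  e.g. a=a1, b=a2, c=a3: lhs=a1 != rhs=0
  e.g. a=a1, b=a2, c=a4: lhs=a1 != rhs=0
Total violating triples: 120


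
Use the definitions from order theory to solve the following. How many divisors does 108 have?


Divisors of 108: [1, 2, 3, 4, 6, 9, 12, 18, 27, 36, 54, 108]
Count: 12


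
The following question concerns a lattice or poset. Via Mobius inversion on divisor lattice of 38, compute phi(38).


phi(n) = n * prod_{p|n} (1 - 1/p).
Prime divisors of 38: [2, 19]
phi(38) = 38 * (1 - 1/2) * (1 - 1/19)
phi(38) = 18


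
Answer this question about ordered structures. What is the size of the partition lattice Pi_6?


B(n) = number of set partitions of an n-element set.
B(n) satisfies the recurrence: B(n+1) = sum_k C(n,k)*B(k).
B(6) = 203


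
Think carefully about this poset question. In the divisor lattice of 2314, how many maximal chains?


A maximal chain goes from the minimum element to a maximal element via cover relations.
Counting all min-to-max paths in the cover graph.
Total maximal chains: 6


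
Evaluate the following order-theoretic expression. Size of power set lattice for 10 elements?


Power set = 2^n.
2^10 = 1024


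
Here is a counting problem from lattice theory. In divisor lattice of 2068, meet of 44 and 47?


In a divisor lattice, meet = gcd (greatest common divisor).
By Euclidean algorithm or factoring: gcd(44,47) = 1


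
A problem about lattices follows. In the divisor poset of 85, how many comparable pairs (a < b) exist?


A comparable pair {a,b} has a < b or b < a in the order.
Count unordered pairs where one element is strictly below the other.
Examples: {1,5}, {1,17}, {1,85}, {5,85}, ...
Total comparable pairs: 5


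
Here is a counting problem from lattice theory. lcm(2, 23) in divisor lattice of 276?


Join=lcm.
gcd(2,23)=1
lcm=46


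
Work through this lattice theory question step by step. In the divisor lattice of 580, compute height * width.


Height = length of longest chain minus 1; width = size of largest antichain.
A maximum chain: 1 | 29 | 145 | 290 | 580  (height 4).
A maximum antichain: {4, 10, 58, 145}  (width 4).
Product = 4 * 4 = 16


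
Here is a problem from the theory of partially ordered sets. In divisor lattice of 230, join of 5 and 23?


In a divisor lattice, join = lcm (least common multiple).
gcd(5,23) = 1
lcm(5,23) = 5*23/gcd = 115/1 = 115


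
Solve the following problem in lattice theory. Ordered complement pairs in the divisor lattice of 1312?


Complement pair (a,b): a meet b = bottom, a join b = top.
Here: gcd(a,b)=1 and lcm(a,b)=1312, i.e. a*b=1312 with a,b coprime.
Pairs found: (1,1312), (32,41), (41,32), (1312,1)
Total ordered pairs: 4


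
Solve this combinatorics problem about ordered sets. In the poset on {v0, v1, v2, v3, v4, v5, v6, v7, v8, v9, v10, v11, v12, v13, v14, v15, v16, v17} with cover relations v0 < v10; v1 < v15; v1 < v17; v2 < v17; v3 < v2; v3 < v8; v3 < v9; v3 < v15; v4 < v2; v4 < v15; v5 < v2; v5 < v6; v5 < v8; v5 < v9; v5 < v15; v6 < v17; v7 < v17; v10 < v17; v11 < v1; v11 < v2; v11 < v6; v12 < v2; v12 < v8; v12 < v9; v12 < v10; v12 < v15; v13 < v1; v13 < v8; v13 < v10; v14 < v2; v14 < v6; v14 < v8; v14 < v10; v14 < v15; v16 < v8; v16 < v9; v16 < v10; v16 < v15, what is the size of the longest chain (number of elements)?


A chain is a totally ordered subset; we count the number of elements in a maximum chain.
Compute, for each element x, the size of the longest chain ending at x:
  v0: 1
  v3: 1
  v4: 1
  v5: 1
  v7: 1
  v11: 1
  ...
A maximum chain: v11 < v1 < v15
Number of elements in the longest chain: 3


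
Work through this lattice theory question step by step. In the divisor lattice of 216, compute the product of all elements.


Divisors of 216: [1, 2, 3, 4, 6, 8, 9, 12, 18, 24, 27, 36, 54, 72, 108, 216]
Product = n^(d(n)/2) = 216^(16/2)
Product = 4738381338321616896


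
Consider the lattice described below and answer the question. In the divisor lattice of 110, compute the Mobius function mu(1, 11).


In a divisor lattice, mu(a,b) = mu(b/a) where mu is the classical Mobius function.
b/a = 11/1 = 11
Prime factorization of 11: primes [11]
11 is squarefree with 1 prime factor(s), so mu(11) = (-1)^1 = -1


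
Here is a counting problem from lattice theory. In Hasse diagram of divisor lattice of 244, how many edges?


A cover relation a -< b holds when a < b with no c strictly between.
Cover relations:
  1 -< 2
  1 -< 61
  2 -< 4
  2 -< 122
  4 -< 244
  61 -< 122
  122 -< 244
Total: 7


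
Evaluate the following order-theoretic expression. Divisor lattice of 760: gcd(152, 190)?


Meet=gcd.
gcd(152,190)=38


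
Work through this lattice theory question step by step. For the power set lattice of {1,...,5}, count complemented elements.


An element a is complemented if some b has a meet b = bottom, a join b = top.
every subset A has complement S\A, so all elements are complemented.
Complemented elements: {}, {1}, {2}, {3}, {4}, {5}, ... (26 more)
Count: 32


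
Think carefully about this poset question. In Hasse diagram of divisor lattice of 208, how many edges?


A cover relation a -< b holds when a < b with no c strictly between.
Cover relations:
  1 -< 2
  1 -< 13
  2 -< 4
  2 -< 26
  4 -< 8
  4 -< 52
  8 -< 16
  8 -< 104
  ...5 more
Total: 13


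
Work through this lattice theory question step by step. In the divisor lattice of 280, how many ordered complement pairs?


Complement pair (a,b): a meet b = bottom, a join b = top.
Here: gcd(a,b)=1 and lcm(a,b)=280, i.e. a*b=280 with a,b coprime.
Pairs found: (1,280), (5,56), (7,40), (8,35), ... (4 more)
Total ordered pairs: 8


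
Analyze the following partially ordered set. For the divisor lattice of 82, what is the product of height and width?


Height = length of longest chain minus 1; width = size of largest antichain.
A maximum chain: 1 | 41 | 82  (height 2).
A maximum antichain: {2, 41}  (width 2).
Product = 2 * 2 = 4


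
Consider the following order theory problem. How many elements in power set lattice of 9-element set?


Power set = 2^n.
2^9 = 512


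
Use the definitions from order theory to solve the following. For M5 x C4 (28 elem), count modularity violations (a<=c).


Modular law: if a <= c then a v (b ^ c) = (a v b) ^ c.
Check all triples (a,b,c) with a <= c among 28 elements.
This lattice is modular (diamonds M_m and their chain-products are modular).
Total violating triples: 0


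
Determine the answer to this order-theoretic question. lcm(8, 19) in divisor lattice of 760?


Join=lcm.
gcd(8,19)=1
lcm=152


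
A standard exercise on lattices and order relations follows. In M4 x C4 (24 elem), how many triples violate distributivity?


Distributive law: a ^ (b v c) = (a ^ b) v (a ^ c).
Check all 24^3 = 13824 ordered triples (a,b,c).
  e.g. a=(a1,0), b=(a2,0), c=(a3,0): lhs=(a1,0) != rhs=(0,0)
  e.g. a=(a1,0), b=(a2,0), c=(a3,1): lhs=(a1,0) != rhs=(0,0)
Total violating triples: 1536


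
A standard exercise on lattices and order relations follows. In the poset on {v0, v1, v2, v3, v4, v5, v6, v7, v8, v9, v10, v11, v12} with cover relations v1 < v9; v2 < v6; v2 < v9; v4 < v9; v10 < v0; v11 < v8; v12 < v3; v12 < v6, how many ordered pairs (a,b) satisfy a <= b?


The order relation is {(a,b) : a <= b}, reflexive so it includes (a,a).
Examples: (v0,v0), (v1,v1), (v1,v9), (v10,v0), (v10,v10), ...
Total ordered pairs: 21


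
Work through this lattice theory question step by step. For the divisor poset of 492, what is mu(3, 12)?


In a divisor lattice, mu(a,b) = mu(b/a) where mu is the classical Mobius function.
b/a = 12/3 = 4
Prime factorization of 4: primes [2]
4 is not squarefree, so mu(4) = 0


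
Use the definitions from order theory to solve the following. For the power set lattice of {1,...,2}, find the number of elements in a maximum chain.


A chain is a totally ordered subset; we count the number of elements in a maximum chain.
Compute, for each element x, the size of the longest chain ending at x:
  {}: 1
  {1}: 2
  {2}: 2
  {1,2}: 3
A maximum chain: {} < {1} < {1,2}
Number of elements in the longest chain: 3


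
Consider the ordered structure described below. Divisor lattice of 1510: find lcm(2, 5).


In a divisor lattice, join = lcm (least common multiple).
gcd(2,5) = 1
lcm(2,5) = 2*5/gcd = 10/1 = 10


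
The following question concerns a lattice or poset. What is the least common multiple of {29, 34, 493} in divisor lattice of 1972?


In a divisor lattice, join = lcm (least common multiple).
Compute lcm iteratively: start with first element, then lcm(current, next).
Elements: [29, 34, 493]
lcm(29,34) = 986
lcm(986,493) = 986
Final lcm = 986


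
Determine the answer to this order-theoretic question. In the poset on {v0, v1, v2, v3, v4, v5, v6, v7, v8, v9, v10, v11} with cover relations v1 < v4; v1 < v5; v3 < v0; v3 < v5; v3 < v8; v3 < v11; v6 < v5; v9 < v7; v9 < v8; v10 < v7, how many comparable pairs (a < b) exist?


A comparable pair {a,b} has a < b or b < a in the order.
Count unordered pairs where one element is strictly below the other.
Examples: {v0,v3}, {v1,v4}, {v1,v5}, {v3,v5}, ...
Total comparable pairs: 10


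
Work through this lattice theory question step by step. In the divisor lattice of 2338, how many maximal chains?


A maximal chain goes from the minimum element to a maximal element via cover relations.
Counting all min-to-max paths in the cover graph.
Total maximal chains: 6


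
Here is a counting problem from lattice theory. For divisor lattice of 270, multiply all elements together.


Divisors of 270: [1, 2, 3, 5, 6, 9, 10, 15, 18, 27, 30, 45, 54, 90, 135, 270]
Product = n^(d(n)/2) = 270^(16/2)
Product = 28242953648100000000


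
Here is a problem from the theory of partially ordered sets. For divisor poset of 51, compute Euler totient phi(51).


phi(n) = n * prod_{p|n} (1 - 1/p).
Prime divisors of 51: [3, 17]
phi(51) = 51 * (1 - 1/3) * (1 - 1/17)
phi(51) = 32


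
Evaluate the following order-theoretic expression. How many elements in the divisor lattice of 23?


Divisors of 23: [1, 23]
Count: 2


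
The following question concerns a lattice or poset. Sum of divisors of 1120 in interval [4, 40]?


Interval [4,40] in divisors of 1120: [4, 8, 20, 40]
Sum = 72


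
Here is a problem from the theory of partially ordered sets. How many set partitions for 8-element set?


B(n) = number of set partitions of an n-element set.
B(n) satisfies the recurrence: B(n+1) = sum_k C(n,k)*B(k).
B(8) = 4140


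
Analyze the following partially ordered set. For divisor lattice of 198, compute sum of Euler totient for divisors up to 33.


Divisors of 198 up to 33: [1, 2, 3, 6, 9, 11, 18, 22, 33]
phi values: [1, 1, 2, 2, 6, 10, 6, 10, 20]
Sum = 58


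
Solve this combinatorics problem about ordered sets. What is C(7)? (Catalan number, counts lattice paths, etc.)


C(n) = C(2n, n) / (n+1).
C(14, 7) = 3432
C(7) = 3432 / 8 = 429


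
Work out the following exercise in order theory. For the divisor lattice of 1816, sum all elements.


sigma(n) = sum of divisors.
Divisors of 1816: [1, 2, 4, 8, 227, 454, 908, 1816]
Sum = 3420


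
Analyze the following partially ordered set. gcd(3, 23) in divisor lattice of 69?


Meet=gcd.
gcd(3,23)=1


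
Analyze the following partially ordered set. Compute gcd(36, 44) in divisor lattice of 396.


In a divisor lattice, meet = gcd (greatest common divisor).
By Euclidean algorithm or factoring: gcd(36,44) = 4


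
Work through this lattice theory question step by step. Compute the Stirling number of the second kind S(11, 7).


S(n,k) = k*S(n-1,k) + S(n-1,k-1).
S(10,7) = 5880, S(10,6) = 22827
S(11,7) = 7*5880 + 22827 = 41160 + 22827
S(11,7) = 63987


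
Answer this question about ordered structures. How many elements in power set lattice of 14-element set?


Power set = 2^n.
2^14 = 16384


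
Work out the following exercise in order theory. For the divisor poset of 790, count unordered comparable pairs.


A comparable pair {a,b} has a < b or b < a in the order.
Count unordered pairs where one element is strictly below the other.
Examples: {1,2}, {1,5}, {1,10}, {1,79}, ...
Total comparable pairs: 19


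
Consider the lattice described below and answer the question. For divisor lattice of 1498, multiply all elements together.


Divisors of 1498: [1, 2, 7, 14, 107, 214, 749, 1498]
Product = n^(d(n)/2) = 1498^(8/2)
Product = 5035553952016


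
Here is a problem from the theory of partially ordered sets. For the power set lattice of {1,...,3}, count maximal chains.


A maximal chain goes from the minimum element to a maximal element via cover relations.
Counting all min-to-max paths in the cover graph.
Total maximal chains: 6


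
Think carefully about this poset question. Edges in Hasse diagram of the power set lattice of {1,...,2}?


A cover relation a -< b holds when a < b with no c strictly between.
Cover relations:
  {} -< {1}
  {} -< {2}
  {1} -< {1,2}
  {2} -< {1,2}
Total: 4


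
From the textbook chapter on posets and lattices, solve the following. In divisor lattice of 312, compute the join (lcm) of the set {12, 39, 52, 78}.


In a divisor lattice, join = lcm (least common multiple).
Compute lcm iteratively: start with first element, then lcm(current, next).
Elements: [12, 39, 52, 78]
lcm(12,39) = 156
lcm(156,52) = 156
lcm(156,78) = 156
Final lcm = 156


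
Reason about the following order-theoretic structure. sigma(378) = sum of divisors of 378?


sigma(n) = sum of divisors.
Divisors of 378: [1, 2, 3, 6, 7, 9, 14, 18, 21, 27, 42, 54, 63, 126, 189, 378]
Sum = 960


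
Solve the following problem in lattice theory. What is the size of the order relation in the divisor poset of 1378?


The order relation is {(a,b) : a <= b}, reflexive so it includes (a,a).
Examples: (1,1), (1,106), (1,13), (1,1378), (1,2), ...
Total ordered pairs: 27


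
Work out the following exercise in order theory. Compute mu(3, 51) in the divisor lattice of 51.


In a divisor lattice, mu(a,b) = mu(b/a) where mu is the classical Mobius function.
b/a = 51/3 = 17
Prime factorization of 17: primes [17]
17 is squarefree with 1 prime factor(s), so mu(17) = (-1)^1 = -1


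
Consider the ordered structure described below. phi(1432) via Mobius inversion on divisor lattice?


phi(n) = n * prod_{p|n} (1 - 1/p).
Prime divisors of 1432: [2, 179]
phi(1432) = 1432 * (1 - 1/2) * (1 - 1/179)
phi(1432) = 712


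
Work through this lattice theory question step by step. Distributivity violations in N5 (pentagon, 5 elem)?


Distributive law: a ^ (b v c) = (a ^ b) v (a ^ c).
Check all 5^3 = 125 ordered triples (a,b,c).
  e.g. a=b, b=a, c=c: lhs=b != rhs=a
  e.g. a=b, b=c, c=a: lhs=b != rhs=a
Total violating triples: 2


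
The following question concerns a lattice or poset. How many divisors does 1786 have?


Divisors of 1786: [1, 2, 19, 38, 47, 94, 893, 1786]
Count: 8


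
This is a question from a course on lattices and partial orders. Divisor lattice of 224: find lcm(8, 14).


In a divisor lattice, join = lcm (least common multiple).
gcd(8,14) = 2
lcm(8,14) = 8*14/gcd = 112/2 = 56


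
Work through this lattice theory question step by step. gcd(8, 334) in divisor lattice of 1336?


Meet=gcd.
gcd(8,334)=2


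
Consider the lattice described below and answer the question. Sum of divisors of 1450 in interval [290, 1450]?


Interval [290,1450] in divisors of 1450: [290, 1450]
Sum = 1740


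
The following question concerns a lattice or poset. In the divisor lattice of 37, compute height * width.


Height = length of longest chain minus 1; width = size of largest antichain.
A maximum chain: 1 | 37  (height 1).
A maximum antichain: {1}  (width 1).
Product = 1 * 1 = 1


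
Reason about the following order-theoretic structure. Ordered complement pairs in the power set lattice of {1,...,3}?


Complement pair (a,b): a meet b = bottom, a join b = top.
Here: A intersect B = {} and A union B = {1,...,3}.
Pairs found: ({},{1,2,3}), ({1},{2,3}), ({2},{1,3}), ({3},{1,2}), ... (4 more)
Total ordered pairs: 8


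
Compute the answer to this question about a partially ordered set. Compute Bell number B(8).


B(n) = number of set partitions of an n-element set.
B(n) satisfies the recurrence: B(n+1) = sum_k C(n,k)*B(k).
B(8) = 4140


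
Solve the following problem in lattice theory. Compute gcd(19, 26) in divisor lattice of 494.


In a divisor lattice, meet = gcd (greatest common divisor).
By Euclidean algorithm or factoring: gcd(19,26) = 1


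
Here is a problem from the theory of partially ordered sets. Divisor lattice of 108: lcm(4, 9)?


Join=lcm.
gcd(4,9)=1
lcm=36


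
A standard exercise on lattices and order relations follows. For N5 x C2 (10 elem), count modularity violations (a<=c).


Modular law: if a <= c then a v (b ^ c) = (a v b) ^ c.
Check all triples (a,b,c) with a <= c among 10 elements.
  e.g. a=(a,0), b=(c,0), c=(b,0): lhs=(a,0) != rhs=(b,0)
  e.g. a=(a,0), b=(c,1), c=(b,0): lhs=(a,0) != rhs=(b,0)
Total violating triples: 6


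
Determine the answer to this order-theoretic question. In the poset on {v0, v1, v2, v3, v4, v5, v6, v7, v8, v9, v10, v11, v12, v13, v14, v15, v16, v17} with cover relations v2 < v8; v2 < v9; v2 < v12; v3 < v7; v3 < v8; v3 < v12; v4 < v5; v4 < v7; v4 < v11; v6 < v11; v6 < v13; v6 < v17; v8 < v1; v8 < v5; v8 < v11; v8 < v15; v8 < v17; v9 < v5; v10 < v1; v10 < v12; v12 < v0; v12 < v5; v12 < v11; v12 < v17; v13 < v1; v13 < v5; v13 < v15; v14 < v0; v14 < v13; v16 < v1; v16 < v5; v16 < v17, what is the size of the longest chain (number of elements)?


A chain is a totally ordered subset; we count the number of elements in a maximum chain.
Compute, for each element x, the size of the longest chain ending at x:
  v2: 1
  v3: 1
  v4: 1
  v6: 1
  v10: 1
  v14: 1
  ...
A maximum chain: v2 < v12 < v0
Number of elements in the longest chain: 3


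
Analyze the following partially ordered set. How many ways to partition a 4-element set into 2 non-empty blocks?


S(n,k) = k*S(n-1,k) + S(n-1,k-1).
S(3,2) = 3, S(3,1) = 1
S(4,2) = 2*3 + 1 = 6 + 1
S(4,2) = 7


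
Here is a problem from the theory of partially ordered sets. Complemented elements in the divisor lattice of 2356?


An element a is complemented if some b has a meet b = bottom, a join b = top.
a is complemented iff gcd(a, n/a)=1, i.e. a is a unitary divisor of 2356.
Complemented elements: 1, 4, 19, 31, 76, 124, ... (2 more)
Count: 8


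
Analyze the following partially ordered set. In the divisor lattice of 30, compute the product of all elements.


Divisors of 30: [1, 2, 3, 5, 6, 10, 15, 30]
Product = n^(d(n)/2) = 30^(8/2)
Product = 810000


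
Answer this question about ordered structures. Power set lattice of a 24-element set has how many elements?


Power set = 2^n.
2^24 = 16777216


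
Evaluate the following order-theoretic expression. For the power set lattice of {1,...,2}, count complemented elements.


An element a is complemented if some b has a meet b = bottom, a join b = top.
every subset A has complement S\A, so all elements are complemented.
Complemented elements: {}, {1}, {2}, {1,2}
Count: 4


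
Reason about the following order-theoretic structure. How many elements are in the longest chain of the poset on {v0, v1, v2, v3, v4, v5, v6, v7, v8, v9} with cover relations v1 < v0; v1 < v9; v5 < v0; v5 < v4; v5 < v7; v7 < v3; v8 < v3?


A chain is a totally ordered subset; we count the number of elements in a maximum chain.
Compute, for each element x, the size of the longest chain ending at x:
  v1: 1
  v2: 1
  v5: 1
  v6: 1
  v8: 1
  v4: 2
  ...
A maximum chain: v5 < v7 < v3
Number of elements in the longest chain: 3


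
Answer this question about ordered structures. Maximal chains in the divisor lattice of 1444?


A maximal chain goes from the minimum element to a maximal element via cover relations.
Counting all min-to-max paths in the cover graph.
Total maximal chains: 6


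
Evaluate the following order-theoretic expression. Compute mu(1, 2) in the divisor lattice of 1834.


In a divisor lattice, mu(a,b) = mu(b/a) where mu is the classical Mobius function.
b/a = 2/1 = 2
Prime factorization of 2: primes [2]
2 is squarefree with 1 prime factor(s), so mu(2) = (-1)^1 = -1


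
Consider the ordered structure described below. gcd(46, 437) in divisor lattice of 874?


Meet=gcd.
gcd(46,437)=23


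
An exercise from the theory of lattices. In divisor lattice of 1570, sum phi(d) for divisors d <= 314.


Divisors of 1570 up to 314: [1, 2, 5, 10, 157, 314]
phi values: [1, 1, 4, 4, 156, 156]
Sum = 322


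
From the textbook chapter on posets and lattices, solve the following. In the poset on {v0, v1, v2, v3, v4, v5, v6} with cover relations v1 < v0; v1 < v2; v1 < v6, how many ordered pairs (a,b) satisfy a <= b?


The order relation is {(a,b) : a <= b}, reflexive so it includes (a,a).
Examples: (v0,v0), (v1,v0), (v1,v1), (v1,v2), (v1,v6), ...
Total ordered pairs: 10


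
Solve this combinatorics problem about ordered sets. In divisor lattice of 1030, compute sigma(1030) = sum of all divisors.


sigma(n) = sum of divisors.
Divisors of 1030: [1, 2, 5, 10, 103, 206, 515, 1030]
Sum = 1872


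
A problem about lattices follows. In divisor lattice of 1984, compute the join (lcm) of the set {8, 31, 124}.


In a divisor lattice, join = lcm (least common multiple).
Compute lcm iteratively: start with first element, then lcm(current, next).
Elements: [8, 31, 124]
lcm(8,31) = 248
lcm(248,124) = 248
Final lcm = 248


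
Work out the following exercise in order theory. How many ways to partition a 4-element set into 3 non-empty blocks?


S(n,k) = k*S(n-1,k) + S(n-1,k-1).
S(3,3) = 1, S(3,2) = 3
S(4,3) = 3*1 + 3 = 3 + 3
S(4,3) = 6


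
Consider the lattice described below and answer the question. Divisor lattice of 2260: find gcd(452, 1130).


In a divisor lattice, meet = gcd (greatest common divisor).
By Euclidean algorithm or factoring: gcd(452,1130) = 226


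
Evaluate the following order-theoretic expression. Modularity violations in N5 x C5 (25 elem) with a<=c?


Modular law: if a <= c then a v (b ^ c) = (a v b) ^ c.
Check all triples (a,b,c) with a <= c among 25 elements.
  e.g. a=(a,0), b=(c,0), c=(b,0): lhs=(a,0) != rhs=(b,0)
  e.g. a=(a,0), b=(c,1), c=(b,0): lhs=(a,0) != rhs=(b,0)
Total violating triples: 75


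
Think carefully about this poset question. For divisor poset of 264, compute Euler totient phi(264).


phi(n) = n * prod_{p|n} (1 - 1/p).
Prime divisors of 264: [2, 3, 11]
phi(264) = 264 * (1 - 1/2) * (1 - 1/3) * (1 - 1/11)
phi(264) = 80


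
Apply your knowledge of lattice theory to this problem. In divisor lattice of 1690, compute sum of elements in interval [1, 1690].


Interval [1,1690] in divisors of 1690: [1, 2, 5, 10, 13, 26, 65, 130, 169, 338, 845, 1690]
Sum = 3294


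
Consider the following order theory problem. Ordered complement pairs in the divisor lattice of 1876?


Complement pair (a,b): a meet b = bottom, a join b = top.
Here: gcd(a,b)=1 and lcm(a,b)=1876, i.e. a*b=1876 with a,b coprime.
Pairs found: (1,1876), (4,469), (7,268), (28,67), ... (4 more)
Total ordered pairs: 8


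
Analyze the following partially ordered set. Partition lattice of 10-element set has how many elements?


B(n) = number of set partitions of an n-element set.
B(n) satisfies the recurrence: B(n+1) = sum_k C(n,k)*B(k).
B(10) = 115975


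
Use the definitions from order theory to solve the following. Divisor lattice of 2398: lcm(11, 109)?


Join=lcm.
gcd(11,109)=1
lcm=1199


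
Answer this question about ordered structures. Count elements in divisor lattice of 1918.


Divisors of 1918: [1, 2, 7, 14, 137, 274, 959, 1918]
Count: 8


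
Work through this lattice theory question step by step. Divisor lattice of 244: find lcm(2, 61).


In a divisor lattice, join = lcm (least common multiple).
gcd(2,61) = 1
lcm(2,61) = 2*61/gcd = 122/1 = 122


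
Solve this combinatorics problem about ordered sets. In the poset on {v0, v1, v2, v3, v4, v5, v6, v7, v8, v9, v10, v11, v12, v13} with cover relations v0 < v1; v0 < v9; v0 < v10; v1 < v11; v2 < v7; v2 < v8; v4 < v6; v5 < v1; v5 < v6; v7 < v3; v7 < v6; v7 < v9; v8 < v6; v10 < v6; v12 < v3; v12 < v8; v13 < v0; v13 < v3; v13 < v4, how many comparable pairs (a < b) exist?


A comparable pair {a,b} has a < b or b < a in the order.
Count unordered pairs where one element is strictly below the other.
Examples: {v0,v1}, {v0,v6}, {v0,v9}, {v0,v10}, ...
Total comparable pairs: 31
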